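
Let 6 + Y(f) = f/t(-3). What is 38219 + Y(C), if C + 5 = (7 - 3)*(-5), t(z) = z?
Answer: 114664/3 ≈ 38221.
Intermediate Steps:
C = -25 (C = -5 + (7 - 3)*(-5) = -5 + 4*(-5) = -5 - 20 = -25)
Y(f) = -6 - f/3 (Y(f) = -6 + f/(-3) = -6 + f*(-⅓) = -6 - f/3)
38219 + Y(C) = 38219 + (-6 - ⅓*(-25)) = 38219 + (-6 + 25/3) = 38219 + 7/3 = 114664/3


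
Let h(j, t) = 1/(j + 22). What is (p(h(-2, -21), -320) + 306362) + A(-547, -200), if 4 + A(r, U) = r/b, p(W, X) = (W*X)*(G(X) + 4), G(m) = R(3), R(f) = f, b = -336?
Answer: 102899203/336 ≈ 3.0625e+5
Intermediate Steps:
h(j, t) = 1/(22 + j)
G(m) = 3
p(W, X) = 7*W*X (p(W, X) = (W*X)*(3 + 4) = (W*X)*7 = 7*W*X)
A(r, U) = -4 - r/336 (A(r, U) = -4 + r/(-336) = -4 + r*(-1/336) = -4 - r/336)
(p(h(-2, -21), -320) + 306362) + A(-547, -200) = (7*(-320)/(22 - 2) + 306362) + (-4 - 1/336*(-547)) = (7*(-320)/20 + 306362) + (-4 + 547/336) = (7*(1/20)*(-320) + 306362) - 797/336 = (-112 + 306362) - 797/336 = 306250 - 797/336 = 102899203/336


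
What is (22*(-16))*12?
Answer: -4224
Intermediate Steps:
(22*(-16))*12 = -352*12 = -4224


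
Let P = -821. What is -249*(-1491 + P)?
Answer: 575688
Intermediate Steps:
-249*(-1491 + P) = -249*(-1491 - 821) = -249*(-2312) = 575688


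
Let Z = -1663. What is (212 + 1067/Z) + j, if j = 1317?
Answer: 2541660/1663 ≈ 1528.4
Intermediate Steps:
(212 + 1067/Z) + j = (212 + 1067/(-1663)) + 1317 = (212 + 1067*(-1/1663)) + 1317 = (212 - 1067/1663) + 1317 = 351489/1663 + 1317 = 2541660/1663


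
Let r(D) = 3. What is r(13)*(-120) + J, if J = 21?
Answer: -339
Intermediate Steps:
r(13)*(-120) + J = 3*(-120) + 21 = -360 + 21 = -339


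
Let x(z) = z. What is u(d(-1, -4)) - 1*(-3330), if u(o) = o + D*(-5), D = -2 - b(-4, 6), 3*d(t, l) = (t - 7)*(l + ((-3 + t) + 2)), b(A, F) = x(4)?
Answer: 3376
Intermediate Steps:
b(A, F) = 4
d(t, l) = (-7 + t)*(-1 + l + t)/3 (d(t, l) = ((t - 7)*(l + ((-3 + t) + 2)))/3 = ((-7 + t)*(l + (-1 + t)))/3 = ((-7 + t)*(-1 + l + t))/3 = (-7 + t)*(-1 + l + t)/3)
D = -6 (D = -2 - 1*4 = -2 - 4 = -6)
u(o) = 30 + o (u(o) = o - 6*(-5) = o + 30 = 30 + o)
u(d(-1, -4)) - 1*(-3330) = (30 + (7/3 - 8/3*(-1) - 7/3*(-4) + (1/3)*(-1)**2 + (1/3)*(-4)*(-1))) - 1*(-3330) = (30 + (7/3 + 8/3 + 28/3 + (1/3)*1 + 4/3)) + 3330 = (30 + (7/3 + 8/3 + 28/3 + 1/3 + 4/3)) + 3330 = (30 + 16) + 3330 = 46 + 3330 = 3376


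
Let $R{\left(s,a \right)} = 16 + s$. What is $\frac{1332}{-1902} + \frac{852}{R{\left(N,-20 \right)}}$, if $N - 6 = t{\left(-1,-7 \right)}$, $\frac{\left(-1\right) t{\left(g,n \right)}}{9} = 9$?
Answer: $- \frac{283182}{18703} \approx -15.141$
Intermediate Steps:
$t{\left(g,n \right)} = -81$ ($t{\left(g,n \right)} = \left(-9\right) 9 = -81$)
$N = -75$ ($N = 6 - 81 = -75$)
$\frac{1332}{-1902} + \frac{852}{R{\left(N,-20 \right)}} = \frac{1332}{-1902} + \frac{852}{16 - 75} = 1332 \left(- \frac{1}{1902}\right) + \frac{852}{-59} = - \frac{222}{317} + 852 \left(- \frac{1}{59}\right) = - \frac{222}{317} - \frac{852}{59} = - \frac{283182}{18703}$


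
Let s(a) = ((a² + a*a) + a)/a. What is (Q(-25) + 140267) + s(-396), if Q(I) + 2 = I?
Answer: 139449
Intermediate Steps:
Q(I) = -2 + I
s(a) = (a + 2*a²)/a (s(a) = ((a² + a²) + a)/a = (2*a² + a)/a = (a + 2*a²)/a)
(Q(-25) + 140267) + s(-396) = ((-2 - 25) + 140267) + (1 + 2*(-396)) = (-27 + 140267) + (1 - 792) = 140240 - 791 = 139449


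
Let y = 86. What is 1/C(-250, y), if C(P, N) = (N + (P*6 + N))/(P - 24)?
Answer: 137/664 ≈ 0.20633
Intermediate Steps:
C(P, N) = (2*N + 6*P)/(-24 + P) (C(P, N) = (N + (6*P + N))/(-24 + P) = (N + (N + 6*P))/(-24 + P) = (2*N + 6*P)/(-24 + P))
1/C(-250, y) = 1/(2*(86 + 3*(-250))/(-24 - 250)) = 1/(2*(86 - 750)/(-274)) = 1/(2*(-1/274)*(-664)) = 1/(664/137) = 137/664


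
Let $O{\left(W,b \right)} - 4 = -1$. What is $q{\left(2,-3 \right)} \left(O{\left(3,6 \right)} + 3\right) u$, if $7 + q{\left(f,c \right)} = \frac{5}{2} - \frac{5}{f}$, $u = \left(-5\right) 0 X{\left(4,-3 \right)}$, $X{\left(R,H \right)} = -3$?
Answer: $0$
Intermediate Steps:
$u = 0$ ($u = \left(-5\right) 0 \left(-3\right) = 0 \left(-3\right) = 0$)
$O{\left(W,b \right)} = 3$ ($O{\left(W,b \right)} = 4 - 1 = 3$)
$q{\left(f,c \right)} = - \frac{9}{2} - \frac{5}{f}$ ($q{\left(f,c \right)} = -7 + \left(\frac{5}{2} - \frac{5}{f}\right) = - \frac{9}{2} - \frac{5}{f}$)
$q{\left(2,-3 \right)} \left(O{\left(3,6 \right)} + 3\right) u = \left(- \frac{9}{2} - \frac{5}{2}\right) \left(3 + 3\right) 0 = \left(- \frac{9}{2} - \frac{5}{2}\right) 6 \cdot 0 = \left(-7\right) 6 \cdot 0 = \left(-42\right) 0 = 0$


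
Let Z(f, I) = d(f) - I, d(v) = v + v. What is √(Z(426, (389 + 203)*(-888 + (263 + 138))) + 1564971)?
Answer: √1854127 ≈ 1361.7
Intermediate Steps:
d(v) = 2*v
Z(f, I) = -I + 2*f (Z(f, I) = 2*f - I = -I + 2*f)
√(Z(426, (389 + 203)*(-888 + (263 + 138))) + 1564971) = √((-(389 + 203)*(-888 + (263 + 138)) + 2*426) + 1564971) = √((-592*(-888 + 401) + 852) + 1564971) = √((-592*(-487) + 852) + 1564971) = √((-1*(-288304) + 852) + 1564971) = √((288304 + 852) + 1564971) = √(289156 + 1564971) = √1854127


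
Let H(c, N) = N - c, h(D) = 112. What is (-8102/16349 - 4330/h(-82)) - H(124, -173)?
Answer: 236067271/915544 ≈ 257.84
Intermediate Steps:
(-8102/16349 - 4330/h(-82)) - H(124, -173) = (-8102/16349 - 4330/112) - (-173 - 1*124) = (-8102*1/16349 - 4330*1/112) - (-173 - 124) = (-8102/16349 - 2165/56) - 1*(-297) = -35849297/915544 + 297 = 236067271/915544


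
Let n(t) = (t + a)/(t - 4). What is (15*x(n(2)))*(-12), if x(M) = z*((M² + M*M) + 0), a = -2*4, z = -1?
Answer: 3240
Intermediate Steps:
a = -8
n(t) = (-8 + t)/(-4 + t) (n(t) = (t - 8)/(t - 4) = (-8 + t)/(-4 + t))
x(M) = -2*M² (x(M) = -((M² + M*M) + 0) = -((M² + M²) + 0) = -(2*M² + 0) = -2*M²)
(15*x(n(2)))*(-12) = (15*(-2*(-8 + 2)²/(-4 + 2)²))*(-12) = (15*(-2*(-6/(-2))²))*(-12) = (15*(-2*(-½*(-6))²))*(-12) = (15*(-2*3²))*(-12) = (15*(-2*9))*(-12) = (15*(-18))*(-12) = -270*(-12) = 3240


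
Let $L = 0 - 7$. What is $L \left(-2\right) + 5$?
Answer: $19$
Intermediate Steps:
$L = -7$ ($L = 0 - 7 = -7$)
$L \left(-2\right) + 5 = \left(-7\right) \left(-2\right) + 5 = 14 + 5 = 19$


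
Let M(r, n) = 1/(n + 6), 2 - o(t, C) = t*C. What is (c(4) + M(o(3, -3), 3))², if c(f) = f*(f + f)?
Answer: 83521/81 ≈ 1031.1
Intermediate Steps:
c(f) = 2*f² (c(f) = f*(2*f) = 2*f²)
o(t, C) = 2 - C*t (o(t, C) = 2 - t*C = 2 - C*t)
M(r, n) = 1/(6 + n)
(c(4) + M(o(3, -3), 3))² = (2*4² + 1/(6 + 3))² = (2*16 + 1/9)² = (32 + ⅑)² = (289/9)² = 83521/81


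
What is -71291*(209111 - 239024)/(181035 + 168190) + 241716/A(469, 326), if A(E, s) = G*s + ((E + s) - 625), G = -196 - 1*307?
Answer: 87310170356691/14301462200 ≈ 6105.0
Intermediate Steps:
G = -503 (G = -196 - 307 = -503)
A(E, s) = -625 + E - 502*s (A(E, s) = -503*s + ((E + s) - 625) = -503*s + (-625 + E + s) = -625 + E - 502*s)
-71291*(209111 - 239024)/(181035 + 168190) + 241716/A(469, 326) = -71291*(209111 - 239024)/(181035 + 168190) + 241716/(-625 + 469 - 502*326) = -71291/(349225/(-29913)) + 241716/(-625 + 469 - 163652) = -71291/(349225*(-1/29913)) + 241716/(-163808) = -71291/(-349225/29913) + 241716*(-1/163808) = -71291*(-29913/349225) - 60429/40952 = 2132527683/349225 - 60429/40952 = 87310170356691/14301462200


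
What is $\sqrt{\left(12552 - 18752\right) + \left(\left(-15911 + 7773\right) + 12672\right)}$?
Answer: $7 i \sqrt{34} \approx 40.817 i$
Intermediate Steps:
$\sqrt{\left(12552 - 18752\right) + \left(\left(-15911 + 7773\right) + 12672\right)} = \sqrt{\left(12552 - 18752\right) + \left(-8138 + 12672\right)} = \sqrt{-6200 + 4534} = \sqrt{-1666} = 7 i \sqrt{34}$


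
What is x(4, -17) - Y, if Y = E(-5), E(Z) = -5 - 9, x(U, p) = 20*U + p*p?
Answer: 383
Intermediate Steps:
x(U, p) = p**2 + 20*U (x(U, p) = 20*U + p**2 = p**2 + 20*U)
E(Z) = -14
Y = -14
x(4, -17) - Y = ((-17)**2 + 20*4) - 1*(-14) = (289 + 80) + 14 = 369 + 14 = 383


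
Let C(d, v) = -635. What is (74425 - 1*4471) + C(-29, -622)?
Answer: 69319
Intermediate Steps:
(74425 - 1*4471) + C(-29, -622) = (74425 - 1*4471) - 635 = (74425 - 4471) - 635 = 69954 - 635 = 69319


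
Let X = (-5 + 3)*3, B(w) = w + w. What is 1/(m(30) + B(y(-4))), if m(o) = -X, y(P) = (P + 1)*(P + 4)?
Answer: ⅙ ≈ 0.16667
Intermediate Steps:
y(P) = (1 + P)*(4 + P)
B(w) = 2*w
X = -6 (X = -2*3 = -6)
m(o) = 6 (m(o) = -1*(-6) = 6)
1/(m(30) + B(y(-4))) = 1/(6 + 2*(4 + (-4)² + 5*(-4))) = 1/(6 + 2*(4 + 16 - 20)) = 1/(6 + 2*0) = 1/(6 + 0) = 1/6 = ⅙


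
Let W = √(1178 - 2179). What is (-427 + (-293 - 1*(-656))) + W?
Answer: -64 + I*√1001 ≈ -64.0 + 31.639*I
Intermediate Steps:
W = I*√1001 (W = √(-1001) = I*√1001 ≈ 31.639*I)
(-427 + (-293 - 1*(-656))) + W = (-427 + (-293 - 1*(-656))) + I*√1001 = (-427 + (-293 + 656)) + I*√1001 = (-427 + 363) + I*√1001 = -64 + I*√1001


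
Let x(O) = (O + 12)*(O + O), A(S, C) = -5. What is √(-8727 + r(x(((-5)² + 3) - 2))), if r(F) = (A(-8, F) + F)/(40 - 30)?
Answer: I*√852990/10 ≈ 92.357*I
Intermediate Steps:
x(O) = 2*O*(12 + O) (x(O) = (12 + O)*(2*O) = 2*O*(12 + O))
r(F) = -½ + F/10 (r(F) = (-5 + F)/(40 - 30) = (-5 + F)/10 = (-5 + F)*(⅒) = -½ + F/10)
√(-8727 + r(x(((-5)² + 3) - 2))) = √(-8727 + (-½ + (2*(((-5)² + 3) - 2)*(12 + (((-5)² + 3) - 2)))/10)) = √(-8727 + (-½ + (2*((25 + 3) - 2)*(12 + ((25 + 3) - 2)))/10)) = √(-8727 + (-½ + (2*(28 - 2)*(12 + (28 - 2)))/10)) = √(-8727 + (-½ + (2*26*(12 + 26))/10)) = √(-8727 + (-½ + (2*26*38)/10)) = √(-8727 + (-½ + (⅒)*1976)) = √(-8727 + (-½ + 988/5)) = √(-8727 + 1971/10) = √(-85299/10) = I*√852990/10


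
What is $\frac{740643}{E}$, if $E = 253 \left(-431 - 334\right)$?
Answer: $- \frac{246881}{64515} \approx -3.8267$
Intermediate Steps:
$E = -193545$ ($E = 253 \left(-765\right) = -193545$)
$\frac{740643}{E} = \frac{740643}{-193545} = 740643 \left(- \frac{1}{193545}\right) = - \frac{246881}{64515}$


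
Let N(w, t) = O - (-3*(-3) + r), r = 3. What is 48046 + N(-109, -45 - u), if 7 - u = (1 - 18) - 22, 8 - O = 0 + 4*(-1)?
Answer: 48046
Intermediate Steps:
O = 12 (O = 8 - (0 + 4*(-1)) = 8 - (0 - 4) = 8 - 1*(-4) = 8 + 4 = 12)
u = 46 (u = 7 - ((1 - 18) - 22) = 7 - (-17 - 22) = 7 - 1*(-39) = 7 + 39 = 46)
N(w, t) = 0 (N(w, t) = 12 - (-3*(-3) + 3) = 12 - (9 + 3) = 12 - 1*12 = 12 - 12 = 0)
48046 + N(-109, -45 - u) = 48046 + 0 = 48046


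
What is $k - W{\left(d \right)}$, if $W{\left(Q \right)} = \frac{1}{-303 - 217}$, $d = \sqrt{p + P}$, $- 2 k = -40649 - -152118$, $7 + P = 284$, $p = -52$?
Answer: $- \frac{28981939}{520} \approx -55735.0$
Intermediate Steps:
$P = 277$ ($P = -7 + 284 = 277$)
$k = - \frac{111469}{2}$ ($k = - \frac{-40649 - -152118}{2} = - \frac{-40649 + 152118}{2} = \left(- \frac{1}{2}\right) 111469 = - \frac{111469}{2} \approx -55735.0$)
$d = 15$ ($d = \sqrt{-52 + 277} = \sqrt{225} = 15$)
$W{\left(Q \right)} = - \frac{1}{520}$ ($W{\left(Q \right)} = \frac{1}{-303 - 217} = \frac{1}{-520} = - \frac{1}{520}$)
$k - W{\left(d \right)} = - \frac{111469}{2} - - \frac{1}{520} = - \frac{111469}{2} + \frac{1}{520} = - \frac{28981939}{520}$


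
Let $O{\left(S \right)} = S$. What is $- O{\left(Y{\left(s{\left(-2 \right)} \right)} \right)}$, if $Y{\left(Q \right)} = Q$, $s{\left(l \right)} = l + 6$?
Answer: $-4$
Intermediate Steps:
$s{\left(l \right)} = 6 + l$
$- O{\left(Y{\left(s{\left(-2 \right)} \right)} \right)} = - (6 - 2) = \left(-1\right) 4 = -4$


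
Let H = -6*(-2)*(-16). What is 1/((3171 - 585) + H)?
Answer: 1/2394 ≈ 0.00041771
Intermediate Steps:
H = -192 (H = 12*(-16) = -192)
1/((3171 - 585) + H) = 1/((3171 - 585) - 192) = 1/(2586 - 192) = 1/2394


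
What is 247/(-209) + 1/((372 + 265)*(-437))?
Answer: -3618808/3062059 ≈ -1.1818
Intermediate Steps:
247/(-209) + 1/((372 + 265)*(-437)) = 247*(-1/209) - 1/437/637 = -13/11 + (1/637)*(-1/437) = -13/11 - 1/278369 = -3618808/3062059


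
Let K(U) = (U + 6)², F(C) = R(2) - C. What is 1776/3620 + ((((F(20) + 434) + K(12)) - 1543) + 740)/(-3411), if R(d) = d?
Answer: 174611/342995 ≈ 0.50908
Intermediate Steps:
F(C) = 2 - C
K(U) = (6 + U)²
1776/3620 + ((((F(20) + 434) + K(12)) - 1543) + 740)/(-3411) = 1776/3620 + (((((2 - 1*20) + 434) + (6 + 12)²) - 1543) + 740)/(-3411) = 1776*(1/3620) + (((((2 - 20) + 434) + 18²) - 1543) + 740)*(-1/3411) = 444/905 + ((((-18 + 434) + 324) - 1543) + 740)*(-1/3411) = 444/905 + (((416 + 324) - 1543) + 740)*(-1/3411) = 444/905 + ((740 - 1543) + 740)*(-1/3411) = 444/905 + (-803 + 740)*(-1/3411) = 444/905 - 63*(-1/3411) = 444/905 + 7/379 = 174611/342995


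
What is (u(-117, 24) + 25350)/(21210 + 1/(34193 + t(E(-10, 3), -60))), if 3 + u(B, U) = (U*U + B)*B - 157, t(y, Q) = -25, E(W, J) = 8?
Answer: -974232184/724703281 ≈ -1.3443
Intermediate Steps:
u(B, U) = -160 + B*(B + U²) (u(B, U) = -3 + ((U*U + B)*B - 157) = -3 + ((U² + B)*B - 157) = -3 + ((B + U²)*B - 157) = -3 + (B*(B + U²) - 157) = -3 + (-157 + B*(B + U²)) = -160 + B*(B + U²))
(u(-117, 24) + 25350)/(21210 + 1/(34193 + t(E(-10, 3), -60))) = ((-160 + (-117)² - 117*24²) + 25350)/(21210 + 1/(34193 - 25)) = ((-160 + 13689 - 117*576) + 25350)/(21210 + 1/34168) = ((-160 + 13689 - 67392) + 25350)/(21210 + 1/34168) = (-53863 + 25350)/(724703281/34168) = -28513*34168/724703281 = -974232184/724703281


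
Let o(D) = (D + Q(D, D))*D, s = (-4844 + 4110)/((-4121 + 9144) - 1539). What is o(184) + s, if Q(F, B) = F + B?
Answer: 176931089/1742 ≈ 1.0157e+5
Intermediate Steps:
s = -367/1742 (s = -734/(5023 - 1539) = -734/3484 = -734*1/3484 = -367/1742 ≈ -0.21068)
Q(F, B) = B + F
o(D) = 3*D**2 (o(D) = (D + (D + D))*D = (D + 2*D)*D = (3*D)*D = 3*D**2)
o(184) + s = 3*184**2 - 367/1742 = 3*33856 - 367/1742 = 101568 - 367/1742 = 176931089/1742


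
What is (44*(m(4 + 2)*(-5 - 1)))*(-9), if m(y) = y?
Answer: 14256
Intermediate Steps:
(44*(m(4 + 2)*(-5 - 1)))*(-9) = (44*((4 + 2)*(-5 - 1)))*(-9) = (44*(6*(-6)))*(-9) = (44*(-36))*(-9) = -1584*(-9) = 14256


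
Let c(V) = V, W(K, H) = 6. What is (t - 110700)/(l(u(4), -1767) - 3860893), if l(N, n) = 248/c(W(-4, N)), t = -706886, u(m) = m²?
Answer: 2452758/11582555 ≈ 0.21176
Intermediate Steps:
l(N, n) = 124/3 (l(N, n) = 248/6 = 248*(⅙) = 124/3)
(t - 110700)/(l(u(4), -1767) - 3860893) = (-706886 - 110700)/(124/3 - 3860893) = -817586/(-11582555/3) = -817586*(-3/11582555) = 2452758/11582555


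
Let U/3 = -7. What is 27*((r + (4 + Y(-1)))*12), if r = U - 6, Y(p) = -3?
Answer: -8424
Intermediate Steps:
U = -21 (U = 3*(-7) = -21)
r = -27 (r = -21 - 6 = -27)
27*((r + (4 + Y(-1)))*12) = 27*((-27 + (4 - 3))*12) = 27*((-27 + 1)*12) = 27*(-26*12) = 27*(-312) = -8424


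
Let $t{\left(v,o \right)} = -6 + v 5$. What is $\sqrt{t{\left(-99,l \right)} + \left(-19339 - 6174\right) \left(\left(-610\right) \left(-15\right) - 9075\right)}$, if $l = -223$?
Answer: $6 i \sqrt{53166} \approx 1383.5 i$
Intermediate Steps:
$t{\left(v,o \right)} = -6 + 5 v$
$\sqrt{t{\left(-99,l \right)} + \left(-19339 - 6174\right) \left(\left(-610\right) \left(-15\right) - 9075\right)} = \sqrt{\left(-6 + 5 \left(-99\right)\right) + \left(-19339 - 6174\right) \left(\left(-610\right) \left(-15\right) - 9075\right)} = \sqrt{\left(-6 - 495\right) - 25513 \left(9150 - 9075\right)} = \sqrt{-501 - 1913475} = \sqrt{-1913976} = 6 i \sqrt{53166}$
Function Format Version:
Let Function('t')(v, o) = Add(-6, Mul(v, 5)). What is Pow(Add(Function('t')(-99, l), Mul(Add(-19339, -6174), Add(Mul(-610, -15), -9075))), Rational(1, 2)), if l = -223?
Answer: Mul(6, I, Pow(53166, Rational(1, 2))) ≈ Mul(1383.5, I)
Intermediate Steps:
Function('t')(v, o) = Add(-6, Mul(5, v))
Pow(Add(Function('t')(-99, l), Mul(Add(-19339, -6174), Add(Mul(-610, -15), -9075))), Rational(1, 2)) = Pow(Add(Add(-6, Mul(5, -99)), Mul(Add(-19339, -6174), Add(Mul(-610, -15), -9075))), Rational(1, 2)) = Pow(Add(Add(-6, -495), Mul(-25513, Add(9150, -9075))), Rational(1, 2)) = Pow(Add(-501, Mul(-25513, 75)), Rational(1, 2)) = Pow(Add(-501, -1913475), Rational(1, 2)) = Pow(-1913976, Rational(1, 2)) = Mul(6, I, Pow(53166, Rational(1, 2)))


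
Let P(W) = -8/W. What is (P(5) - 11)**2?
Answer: 3969/25 ≈ 158.76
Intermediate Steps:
(P(5) - 11)**2 = (-8/5 - 11)**2 = (-63/5)**2 = 3969/25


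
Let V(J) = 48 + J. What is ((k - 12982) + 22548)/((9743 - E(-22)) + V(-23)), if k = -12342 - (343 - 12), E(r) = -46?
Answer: -3107/9814 ≈ -0.31659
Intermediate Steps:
k = -12673 (k = -12342 - 1*331 = -12342 - 331 = -12673)
((k - 12982) + 22548)/((9743 - E(-22)) + V(-23)) = ((-12673 - 12982) + 22548)/((9743 - 1*(-46)) + (48 - 23)) = (-25655 + 22548)/((9743 + 46) + 25) = -3107/(9789 + 25) = -3107/9814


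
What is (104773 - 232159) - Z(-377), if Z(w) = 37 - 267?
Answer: -127156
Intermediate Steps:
Z(w) = -230
(104773 - 232159) - Z(-377) = (104773 - 232159) - 1*(-230) = -127386 + 230 = -127156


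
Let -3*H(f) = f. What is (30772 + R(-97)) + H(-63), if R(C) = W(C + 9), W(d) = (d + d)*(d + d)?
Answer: 61769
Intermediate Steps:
H(f) = -f/3
W(d) = 4*d² (W(d) = (2*d)*(2*d) = 4*d²)
R(C) = 4*(9 + C)² (R(C) = 4*(C + 9)² = 4*(9 + C)²)
(30772 + R(-97)) + H(-63) = (30772 + 4*(9 - 97)²) - ⅓*(-63) = (30772 + 4*(-88)²) + 21 = (30772 + 4*7744) + 21 = (30772 + 30976) + 21 = 61748 + 21 = 61769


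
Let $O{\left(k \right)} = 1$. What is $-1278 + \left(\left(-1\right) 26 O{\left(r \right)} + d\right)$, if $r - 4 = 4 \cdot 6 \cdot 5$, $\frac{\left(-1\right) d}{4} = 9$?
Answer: $-1340$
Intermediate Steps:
$d = -36$ ($d = \left(-4\right) 9 = -36$)
$r = 124$ ($r = 4 + 4 \cdot 6 \cdot 5 = 4 + 24 \cdot 5 = 4 + 120 = 124$)
$-1278 + \left(\left(-1\right) 26 O{\left(r \right)} + d\right) = -1278 - \left(36 - \left(-1\right) 26 \cdot 1\right) = -1278 - 62 = -1340$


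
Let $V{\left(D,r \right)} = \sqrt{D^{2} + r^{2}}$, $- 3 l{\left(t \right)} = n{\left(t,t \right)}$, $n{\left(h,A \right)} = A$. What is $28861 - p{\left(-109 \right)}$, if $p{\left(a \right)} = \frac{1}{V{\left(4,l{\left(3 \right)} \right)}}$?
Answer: $28861 - \frac{\sqrt{17}}{17} \approx 28861.0$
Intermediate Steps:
$l{\left(t \right)} = - \frac{t}{3}$
$p{\left(a \right)} = \frac{\sqrt{17}}{17}$ ($p{\left(a \right)} = \frac{1}{\sqrt{4^{2} + \left(\left(- \frac{1}{3}\right) 3\right)^{2}}} = \frac{1}{\sqrt{16 + \left(-1\right)^{2}}} = \frac{1}{\sqrt{16 + 1}} = \frac{1}{\sqrt{17}} = \frac{\sqrt{17}}{17}$)
$28861 - p{\left(-109 \right)} = 28861 - \frac{\sqrt{17}}{17}$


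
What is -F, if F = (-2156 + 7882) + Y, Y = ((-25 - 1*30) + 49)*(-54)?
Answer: -6050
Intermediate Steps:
Y = 324 (Y = ((-25 - 30) + 49)*(-54) = (-55 + 49)*(-54) = -6*(-54) = 324)
F = 6050 (F = (-2156 + 7882) + 324 = 5726 + 324 = 6050)
-F = -1*6050 = -6050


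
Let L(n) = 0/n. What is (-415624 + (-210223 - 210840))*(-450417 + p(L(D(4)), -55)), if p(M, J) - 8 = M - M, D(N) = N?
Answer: 376851354983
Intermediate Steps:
L(n) = 0
p(M, J) = 8 (p(M, J) = 8 + (M - M) = 8 + 0 = 8)
(-415624 + (-210223 - 210840))*(-450417 + p(L(D(4)), -55)) = (-415624 + (-210223 - 210840))*(-450417 + 8) = (-415624 - 421063)*(-450409) = -836687*(-450409) = 376851354983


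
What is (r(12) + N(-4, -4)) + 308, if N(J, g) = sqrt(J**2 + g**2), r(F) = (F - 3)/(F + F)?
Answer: 2467/8 + 4*sqrt(2) ≈ 314.03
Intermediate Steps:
r(F) = (-3 + F)/(2*F) (r(F) = (-3 + F)/((2*F)) = (-3 + F)*(1/(2*F)) = (-3 + F)/(2*F))
(r(12) + N(-4, -4)) + 308 = ((1/2)*(-3 + 12)/12 + sqrt((-4)**2 + (-4)**2)) + 308 = ((1/2)*(1/12)*9 + sqrt(16 + 16)) + 308 = (3/8 + sqrt(32)) + 308 = (3/8 + 4*sqrt(2)) + 308 = 2467/8 + 4*sqrt(2)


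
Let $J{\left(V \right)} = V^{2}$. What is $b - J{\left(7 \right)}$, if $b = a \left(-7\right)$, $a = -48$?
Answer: $287$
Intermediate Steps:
$b = 336$ ($b = \left(-48\right) \left(-7\right) = 336$)
$b - J{\left(7 \right)} = 336 - 7^{2} = 336 - 49 = 287$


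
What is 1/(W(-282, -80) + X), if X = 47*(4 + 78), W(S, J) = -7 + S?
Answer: 1/3565 ≈ 0.00028051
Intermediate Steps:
X = 3854 (X = 47*82 = 3854)
1/(W(-282, -80) + X) = 1/((-7 - 282) + 3854) = 1/(-289 + 3854) = 1/3565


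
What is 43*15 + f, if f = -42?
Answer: 603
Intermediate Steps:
43*15 + f = 43*15 - 42 = 645 - 42 = 603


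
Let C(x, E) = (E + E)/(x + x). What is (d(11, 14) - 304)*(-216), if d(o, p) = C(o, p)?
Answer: 719280/11 ≈ 65389.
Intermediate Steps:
C(x, E) = E/x (C(x, E) = (2*E)/((2*x)) = (2*E)*(1/(2*x)) = E/x)
d(o, p) = p/o
(d(11, 14) - 304)*(-216) = (14/11 - 304)*(-216) = -3330/11*(-216) = 719280/11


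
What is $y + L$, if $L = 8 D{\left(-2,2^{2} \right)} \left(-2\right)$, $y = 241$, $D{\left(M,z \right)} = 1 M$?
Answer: $273$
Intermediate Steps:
$D{\left(M,z \right)} = M$
$L = 32$ ($L = 8 \left(-2\right) \left(-2\right) = \left(-16\right) \left(-2\right) = 32$)
$y + L = 241 + 32 = 273$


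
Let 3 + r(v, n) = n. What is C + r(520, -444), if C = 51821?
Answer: 51374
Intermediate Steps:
r(v, n) = -3 + n
C + r(520, -444) = 51821 + (-3 - 444) = 51821 - 447 = 51374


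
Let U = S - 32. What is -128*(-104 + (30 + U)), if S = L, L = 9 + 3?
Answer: 12032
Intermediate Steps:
L = 12
S = 12
U = -20 (U = 12 - 32 = -20)
-128*(-104 + (30 + U)) = -128*(-104 + (30 - 20)) = -128*(-104 + 10) = -128*(-94) = 12032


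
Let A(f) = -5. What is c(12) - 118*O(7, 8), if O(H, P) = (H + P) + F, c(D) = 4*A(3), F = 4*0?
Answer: -1790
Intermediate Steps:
F = 0
c(D) = -20 (c(D) = 4*(-5) = -20)
O(H, P) = H + P (O(H, P) = (H + P) + 0 = H + P)
c(12) - 118*O(7, 8) = -20 - 118*(7 + 8) = -20 - 118*15 = -20 - 1770 = -1790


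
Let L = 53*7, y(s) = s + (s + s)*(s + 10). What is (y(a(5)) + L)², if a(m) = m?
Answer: 276676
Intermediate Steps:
y(s) = s + 2*s*(10 + s) (y(s) = s + (2*s)*(10 + s) = s + 2*s*(10 + s))
L = 371
(y(a(5)) + L)² = (5*(21 + 2*5) + 371)² = (5*(21 + 10) + 371)² = (5*31 + 371)² = (155 + 371)² = 526² = 276676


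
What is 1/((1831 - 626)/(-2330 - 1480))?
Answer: -762/241 ≈ -3.1618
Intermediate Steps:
1/((1831 - 626)/(-2330 - 1480)) = 1/(1205/(-3810)) = 1/(1205*(-1/3810)) = 1/(-241/762) = -762/241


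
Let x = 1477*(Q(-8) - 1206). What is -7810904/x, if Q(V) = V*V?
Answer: 3905452/843367 ≈ 4.6308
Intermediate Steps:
Q(V) = V**2
x = -1686734 (x = 1477*((-8)**2 - 1206) = 1477*(64 - 1206) = 1477*(-1142) = -1686734)
-7810904/x = -7810904/(-1686734) = -7810904*(-1/1686734) = 3905452/843367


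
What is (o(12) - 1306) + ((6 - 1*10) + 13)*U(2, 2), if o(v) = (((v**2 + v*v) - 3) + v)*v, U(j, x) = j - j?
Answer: 2258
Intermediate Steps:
U(j, x) = 0
o(v) = v*(-3 + v + 2*v**2) (o(v) = (((v**2 + v**2) - 3) + v)*v = ((2*v**2 - 3) + v)*v = ((-3 + 2*v**2) + v)*v = (-3 + v + 2*v**2)*v = v*(-3 + v + 2*v**2))
(o(12) - 1306) + ((6 - 1*10) + 13)*U(2, 2) = (12*(-3 + 12 + 2*12**2) - 1306) + ((6 - 1*10) + 13)*0 = (12*(-3 + 12 + 2*144) - 1306) + ((6 - 10) + 13)*0 = (12*(-3 + 12 + 288) - 1306) + (-4 + 13)*0 = (12*297 - 1306) + 9*0 = (3564 - 1306) + 0 = 2258 + 0 = 2258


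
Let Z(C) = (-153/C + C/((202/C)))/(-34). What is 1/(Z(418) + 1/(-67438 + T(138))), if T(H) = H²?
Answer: -34732664164/883236296717 ≈ -0.039324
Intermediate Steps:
Z(C) = -C²/6868 + 9/(2*C) (Z(C) = (-153/C + C*(C/202))*(-1/34) = (-153/C + C²/202)*(-1/34) = -C²/6868 + 9/(2*C))
1/(Z(418) + 1/(-67438 + T(138))) = 1/((1/6868)*(30906 - 1*418³)/418 + 1/(-67438 + 138²)) = 1/((1/6868)*(1/418)*(30906 - 1*73034632) + 1/(-67438 + 19044)) = 1/((1/6868)*(1/418)*(30906 - 73034632) + 1/(-48394)) = 1/((1/6868)*(1/418)*(-73003726) - 1/48394) = 1/(-36501863/1435412 - 1/48394) = 1/(-883236296717/34732664164) = -34732664164/883236296717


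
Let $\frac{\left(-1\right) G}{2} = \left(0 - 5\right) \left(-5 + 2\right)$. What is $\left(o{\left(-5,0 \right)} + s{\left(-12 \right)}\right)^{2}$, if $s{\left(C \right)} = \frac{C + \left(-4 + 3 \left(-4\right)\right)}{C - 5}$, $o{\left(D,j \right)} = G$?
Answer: $\frac{232324}{289} \approx 803.89$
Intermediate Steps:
$G = -30$ ($G = - 2 \left(0 - 5\right) \left(-5 + 2\right) = - 2 \left(\left(-5\right) \left(-3\right)\right) = \left(-2\right) 15 = -30$)
$o{\left(D,j \right)} = -30$
$s{\left(C \right)} = \frac{-16 + C}{-5 + C}$ ($s{\left(C \right)} = \frac{C - 16}{-5 + C} = \frac{-16 + C}{-5 + C}$)
$\left(o{\left(-5,0 \right)} + s{\left(-12 \right)}\right)^{2} = \left(-30 + \frac{-16 - 12}{-5 - 12}\right)^{2} = \left(-30 + \frac{1}{-17} \left(-28\right)\right)^{2} = \left(-30 - - \frac{28}{17}\right)^{2} = \left(-30 + \frac{28}{17}\right)^{2} = \left(- \frac{482}{17}\right)^{2} = \frac{232324}{289}$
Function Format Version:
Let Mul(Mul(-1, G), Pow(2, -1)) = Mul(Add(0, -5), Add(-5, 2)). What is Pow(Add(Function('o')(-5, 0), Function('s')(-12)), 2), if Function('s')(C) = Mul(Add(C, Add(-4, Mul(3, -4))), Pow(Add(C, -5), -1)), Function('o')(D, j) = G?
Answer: Rational(232324, 289) ≈ 803.89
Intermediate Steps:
G = -30 (G = Mul(-2, Mul(Add(0, -5), Add(-5, 2))) = Mul(-2, Mul(-5, -3)) = Mul(-2, 15) = -30)
Function('o')(D, j) = -30
Function('s')(C) = Mul(Pow(Add(-5, C), -1), Add(-16, C)) (Function('s')(C) = Mul(Add(C, Add(-4, -12)), Pow(Add(-5, C), -1)) = Mul(Add(C, -16), Pow(Add(-5, C), -1)) = Mul(Add(-16, C), Pow(Add(-5, C), -1)) = Mul(Pow(Add(-5, C), -1), Add(-16, C)))
Pow(Add(Function('o')(-5, 0), Function('s')(-12)), 2) = Pow(Add(-30, Mul(Pow(Add(-5, -12), -1), Add(-16, -12))), 2) = Pow(Add(-30, Mul(Pow(-17, -1), -28)), 2) = Pow(Add(-30, Mul(Rational(-1, 17), -28)), 2) = Pow(Add(-30, Rational(28, 17)), 2) = Pow(Rational(-482, 17), 2) = Rational(232324, 289)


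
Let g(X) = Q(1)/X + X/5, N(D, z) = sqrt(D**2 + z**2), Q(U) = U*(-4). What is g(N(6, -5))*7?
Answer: 287*sqrt(61)/305 ≈ 7.3493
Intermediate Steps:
Q(U) = -4*U
g(X) = -4/X + X/5 (g(X) = (-4*1)/X + X/5 = -4/X + X*(1/5) = -4/X + X/5)
g(N(6, -5))*7 = (-4/sqrt(6**2 + (-5)**2) + sqrt(6**2 + (-5)**2)/5)*7 = (-4/sqrt(36 + 25) + sqrt(36 + 25)/5)*7 = (-4*sqrt(61)/61 + sqrt(61)/5)*7 = (41*sqrt(61)/305)*7 = 287*sqrt(61)/305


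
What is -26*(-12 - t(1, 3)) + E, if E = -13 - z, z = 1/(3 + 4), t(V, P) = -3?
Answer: 1546/7 ≈ 220.86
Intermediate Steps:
z = 1/7 ≈ 0.14286
E = -92/7 (E = -13 - 1*1/7 = -13 - 1/7 = -92/7 ≈ -13.143)
-26*(-12 - t(1, 3)) + E = -26*(-12 - 1*(-3)) - 92/7 = -26*(-12 + 3) - 92/7 = -26*(-9) - 92/7 = 234 - 92/7 = 1546/7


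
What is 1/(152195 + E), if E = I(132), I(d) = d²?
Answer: 1/169619 ≈ 5.8956e-6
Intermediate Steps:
E = 17424 (E = 132² = 17424)
1/(152195 + E) = 1/(152195 + 17424) = 1/169619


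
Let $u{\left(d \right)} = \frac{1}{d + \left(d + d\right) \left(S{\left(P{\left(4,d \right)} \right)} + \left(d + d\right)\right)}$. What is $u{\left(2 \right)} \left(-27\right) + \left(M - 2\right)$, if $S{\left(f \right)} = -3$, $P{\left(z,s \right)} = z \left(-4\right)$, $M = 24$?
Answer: $\frac{35}{2} \approx 17.5$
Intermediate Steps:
$P{\left(z,s \right)} = - 4 z$
$u{\left(d \right)} = \frac{1}{d + 2 d \left(-3 + 2 d\right)}$ ($u{\left(d \right)} = \frac{1}{d + \left(d + d\right) \left(-3 + \left(d + d\right)\right)} = \frac{1}{d + 2 d \left(-3 + 2 d\right)}$)
$u{\left(2 \right)} \left(-27\right) + \left(M - 2\right) = \frac{1}{2 \left(-5 + 4 \cdot 2\right)} \left(-27\right) + \left(24 - 2\right) = \frac{1}{2 \left(-5 + 8\right)} \left(-27\right) + 22 = \frac{1}{2 \cdot 3} \left(-27\right) + 22 = \frac{1}{2} \cdot \frac{1}{3} \left(-27\right) + 22 = \frac{1}{6} \left(-27\right) + 22 = - \frac{9}{2} + 22 = \frac{35}{2}$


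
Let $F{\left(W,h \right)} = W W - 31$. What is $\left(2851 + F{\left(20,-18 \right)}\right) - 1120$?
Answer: $2100$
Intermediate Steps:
$F{\left(W,h \right)} = -31 + W^{2}$ ($F{\left(W,h \right)} = W^{2} - 31 = -31 + W^{2}$)
$\left(2851 + F{\left(20,-18 \right)}\right) - 1120 = \left(2851 - \left(31 - 20^{2}\right)\right) - 1120 = \left(2851 + \left(-31 + 400\right)\right) - 1120 = \left(2851 + 369\right) - 1120 = 3220 - 1120 = 2100$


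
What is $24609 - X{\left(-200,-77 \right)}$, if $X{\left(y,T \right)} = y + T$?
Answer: $24886$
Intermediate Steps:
$X{\left(y,T \right)} = T + y$
$24609 - X{\left(-200,-77 \right)} = 24609 - \left(-77 - 200\right) = 24609 - -277 = 24609 + 277 = 24886$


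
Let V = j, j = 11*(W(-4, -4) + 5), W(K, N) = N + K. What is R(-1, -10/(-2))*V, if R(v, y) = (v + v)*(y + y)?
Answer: 660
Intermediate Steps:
W(K, N) = K + N
R(v, y) = 4*v*y (R(v, y) = (2*v)*(2*y) = 4*v*y)
j = -33 (j = 11*((-4 - 4) + 5) = 11*(-8 + 5) = 11*(-3) = -33)
V = -33
R(-1, -10/(-2))*V = (4*(-1)*(-10/(-2)))*(-33) = (4*(-1)*(-10*(-½)))*(-33) = (4*(-1)*5)*(-33) = -20*(-33) = 660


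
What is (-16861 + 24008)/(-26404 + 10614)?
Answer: -7147/15790 ≈ -0.45263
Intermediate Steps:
(-16861 + 24008)/(-26404 + 10614) = 7147/(-15790) = 7147*(-1/15790) = -7147/15790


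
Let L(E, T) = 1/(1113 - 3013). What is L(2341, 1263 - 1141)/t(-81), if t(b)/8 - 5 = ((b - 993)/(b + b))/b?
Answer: -2187/163491200 ≈ -1.3377e-5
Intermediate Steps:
L(E, T) = -1/1900 (L(E, T) = 1/(-1900) = -1/1900)
t(b) = 40 + 4*(-993 + b)/b² (t(b) = 40 + 8*(((b - 993)/(b + b))/b) = 40 + 8*(((-993 + b)/((2*b)))/b) = 40 + 8*(((-993 + b)*(1/(2*b)))/b) = 40 + 8*(((-993 + b)/(2*b))/b) = 40 + 8*((-993 + b)/(2*b²)) = 40 + 4*(-993 + b)/b²)
L(2341, 1263 - 1141)/t(-81) = -1/(1900*(40 - 3972/(-81)² + 4/(-81))) = -1/(1900*(40 - 3972*1/6561 + 4*(-1/81))) = -1/(1900*(40 - 1324/2187 - 4/81)) = -1/(1900*86048/2187) = -1/1900*2187/86048 = -2187/163491200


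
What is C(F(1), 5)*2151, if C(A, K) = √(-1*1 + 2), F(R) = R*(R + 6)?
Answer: 2151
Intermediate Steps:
F(R) = R*(6 + R)
C(A, K) = 1 (C(A, K) = √(-1 + 2) = √1 = 1)
C(F(1), 5)*2151 = 1*2151 = 2151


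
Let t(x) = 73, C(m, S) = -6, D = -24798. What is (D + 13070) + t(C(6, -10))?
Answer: -11655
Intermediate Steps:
(D + 13070) + t(C(6, -10)) = (-24798 + 13070) + 73 = -11728 + 73 = -11655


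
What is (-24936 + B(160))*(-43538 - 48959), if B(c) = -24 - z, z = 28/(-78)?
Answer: 90038984722/39 ≈ 2.3087e+9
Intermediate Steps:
z = -14/39 (z = 28*(-1/78) = -14/39 ≈ -0.35897)
B(c) = -922/39 (B(c) = -24 - 1*(-14/39) = -24 + 14/39 = -922/39)
(-24936 + B(160))*(-43538 - 48959) = (-24936 - 922/39)*(-43538 - 48959) = -973426/39*(-92497) = 90038984722/39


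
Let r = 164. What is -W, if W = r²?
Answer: -26896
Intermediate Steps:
W = 26896 (W = 164² = 26896)
-W = -1*26896 = -26896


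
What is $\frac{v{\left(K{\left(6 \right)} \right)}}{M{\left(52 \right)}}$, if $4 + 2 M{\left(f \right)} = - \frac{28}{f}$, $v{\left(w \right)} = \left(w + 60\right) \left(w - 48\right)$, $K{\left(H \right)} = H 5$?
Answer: $\frac{42120}{59} \approx 713.9$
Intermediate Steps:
$K{\left(H \right)} = 5 H$
$v{\left(w \right)} = \left(-48 + w\right) \left(60 + w\right)$ ($v{\left(w \right)} = \left(60 + w\right) \left(-48 + w\right) = \left(-48 + w\right) \left(60 + w\right)$)
$M{\left(f \right)} = -2 - \frac{14}{f}$ ($M{\left(f \right)} = -2 + \frac{\left(-28\right) \frac{1}{f}}{2} = -2 - \frac{14}{f}$)
$\frac{v{\left(K{\left(6 \right)} \right)}}{M{\left(52 \right)}} = \frac{-2880 + \left(5 \cdot 6\right)^{2} + 12 \cdot 5 \cdot 6}{-2 - \frac{14}{52}} = \frac{-2880 + 30^{2} + 12 \cdot 30}{-2 - \frac{7}{26}} = \frac{-2880 + 900 + 360}{-2 - \frac{7}{26}} = - \frac{1620}{- \frac{59}{26}} = \left(-1620\right) \left(- \frac{26}{59}\right) = \frac{42120}{59}$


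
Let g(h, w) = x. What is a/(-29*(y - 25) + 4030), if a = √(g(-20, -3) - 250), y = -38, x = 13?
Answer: I*√237/5857 ≈ 0.0026284*I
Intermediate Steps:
g(h, w) = 13
a = I*√237 (a = √(13 - 250) = √(-237) = I*√237 ≈ 15.395*I)
a/(-29*(y - 25) + 4030) = (I*√237)/(-29*(-38 - 25) + 4030) = (I*√237)/(-29*(-63) + 4030) = (I*√237)/(1827 + 4030) = (I*√237)/5857 = (I*√237)*(1/5857) = I*√237/5857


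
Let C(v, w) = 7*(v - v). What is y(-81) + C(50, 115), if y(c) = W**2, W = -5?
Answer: 25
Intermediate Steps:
C(v, w) = 0 (C(v, w) = 7*0 = 0)
y(c) = 25 (y(c) = (-5)**2 = 25)
y(-81) + C(50, 115) = 25 + 0 = 25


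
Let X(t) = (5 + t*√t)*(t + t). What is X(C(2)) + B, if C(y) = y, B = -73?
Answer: -53 + 8*√2 ≈ -41.686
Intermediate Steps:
X(t) = 2*t*(5 + t^(3/2)) (X(t) = (5 + t^(3/2))*(2*t) = 2*t*(5 + t^(3/2)))
X(C(2)) + B = (2*2^(5/2) + 10*2) - 73 = (2*(4*√2) + 20) - 73 = (8*√2 + 20) - 73 = (20 + 8*√2) - 73 = -53 + 8*√2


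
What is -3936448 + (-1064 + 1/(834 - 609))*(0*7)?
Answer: -3936448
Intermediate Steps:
-3936448 + (-1064 + 1/(834 - 609))*(0*7) = -3936448 + (-1064 + 1/225)*0 = -3936448 - 239399/225*0 = -3936448 + 0 = -3936448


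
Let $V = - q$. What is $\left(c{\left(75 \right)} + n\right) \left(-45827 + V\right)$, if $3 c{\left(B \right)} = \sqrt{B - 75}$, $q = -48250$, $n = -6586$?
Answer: $-15957878$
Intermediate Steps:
$V = 48250$ ($V = \left(-1\right) \left(-48250\right) = 48250$)
$c{\left(B \right)} = \frac{\sqrt{-75 + B}}{3}$ ($c{\left(B \right)} = \frac{\sqrt{B - 75}}{3} = \frac{\sqrt{-75 + B}}{3}$)
$\left(c{\left(75 \right)} + n\right) \left(-45827 + V\right) = \left(\frac{\sqrt{-75 + 75}}{3} - 6586\right) \left(-45827 + 48250\right) = \left(\frac{\sqrt{0}}{3} - 6586\right) 2423 = \left(\frac{1}{3} \cdot 0 - 6586\right) 2423 = \left(0 - 6586\right) 2423 = \left(-6586\right) 2423 = -15957878$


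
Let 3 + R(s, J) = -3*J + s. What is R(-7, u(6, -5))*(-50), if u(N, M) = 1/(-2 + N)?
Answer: 1075/2 ≈ 537.50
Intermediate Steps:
R(s, J) = -3 + s - 3*J (R(s, J) = -3 + (-3*J + s) = -3 + (s - 3*J) = -3 + s - 3*J)
R(-7, u(6, -5))*(-50) = (-3 - 7 - 3/(-2 + 6))*(-50) = (-3 - 7 - 3/4)*(-50) = (-3 - 7 - 3*¼)*(-50) = (-3 - 7 - ¾)*(-50) = -43/4*(-50) = 1075/2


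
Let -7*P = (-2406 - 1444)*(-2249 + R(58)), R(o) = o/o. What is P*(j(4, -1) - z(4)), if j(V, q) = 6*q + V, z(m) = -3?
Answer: -1236400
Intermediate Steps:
R(o) = 1
j(V, q) = V + 6*q
P = -1236400 (P = -(-2406 - 1444)*(-2249 + 1)/7 = -(-550)*(-2248) = -⅐*8654800 = -1236400)
P*(j(4, -1) - z(4)) = -1236400*((4 + 6*(-1)) - 1*(-3)) = -1236400*((4 - 6) + 3) = -1236400*(-2 + 3) = -1236400*1 = -1236400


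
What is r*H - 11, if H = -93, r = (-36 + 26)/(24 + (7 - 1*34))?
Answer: -321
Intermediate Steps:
r = 10/3 (r = -10/(24 + (7 - 34)) = -10/(24 - 27) = -10/(-3) = -10*(-⅓) = 10/3 ≈ 3.3333)
r*H - 11 = (10/3)*(-93) - 11 = -310 - 11 = -321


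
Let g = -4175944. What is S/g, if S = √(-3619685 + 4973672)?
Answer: -3*√150443/4175944 ≈ -0.00027865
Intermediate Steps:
S = 3*√150443 (S = √1353987 = 3*√150443 ≈ 1163.6)
S/g = (3*√150443)/(-4175944) = (3*√150443)*(-1/4175944) = -3*√150443/4175944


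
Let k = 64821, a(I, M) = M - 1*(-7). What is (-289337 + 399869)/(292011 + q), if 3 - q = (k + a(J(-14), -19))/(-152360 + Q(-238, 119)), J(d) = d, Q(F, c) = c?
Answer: 1869722468/4939618687 ≈ 0.37852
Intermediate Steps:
a(I, M) = 7 + M (a(I, M) = M + 7 = 7 + M)
q = 173844/50747 (q = 3 - (64821 + (7 - 19))/(-152360 + 119) = 3 - (64821 - 12)/(-152241) = 3 - 64809*(-1)/152241 = 3 - 1*(-21603/50747) = 3 + 21603/50747 = 173844/50747 ≈ 3.4257)
(-289337 + 399869)/(292011 + q) = (-289337 + 399869)/(292011 + 173844/50747) = 110532/(14818856061/50747) = 110532*(50747/14818856061) = 1869722468/4939618687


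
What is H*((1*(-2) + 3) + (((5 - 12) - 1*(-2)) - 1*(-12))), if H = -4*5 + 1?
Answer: -152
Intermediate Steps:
H = -19 (H = -20 + 1 = -19)
H*((1*(-2) + 3) + (((5 - 12) - 1*(-2)) - 1*(-12))) = -19*((1*(-2) + 3) + (((5 - 12) - 1*(-2)) - 1*(-12))) = -19*((-2 + 3) + ((-7 + 2) + 12)) = -19*(1 + (-5 + 12)) = -19*(1 + 7) = -19*8 = -152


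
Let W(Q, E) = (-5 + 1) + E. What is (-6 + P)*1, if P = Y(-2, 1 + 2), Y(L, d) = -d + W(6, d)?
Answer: -10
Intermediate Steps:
W(Q, E) = -4 + E
Y(L, d) = -4 (Y(L, d) = -d + (-4 + d) = -4)
P = -4
(-6 + P)*1 = (-6 - 4)*1 = -10*1 = -10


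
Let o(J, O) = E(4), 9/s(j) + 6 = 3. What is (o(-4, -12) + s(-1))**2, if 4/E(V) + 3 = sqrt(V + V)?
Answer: 353 + 240*sqrt(2) ≈ 692.41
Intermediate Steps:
E(V) = 4/(-3 + sqrt(2)*sqrt(V)) (E(V) = 4/(-3 + sqrt(V + V)) = 4/(-3 + sqrt(2*V)) = 4/(-3 + sqrt(2)*sqrt(V)))
s(j) = -3 (s(j) = 9/(-6 + 3) = 9/(-3) = 9*(-1/3) = -3)
o(J, O) = 4/(-3 + 2*sqrt(2)) (o(J, O) = 4/(-3 + sqrt(2)*sqrt(4)) = 4/(-3 + sqrt(2)*2) = 4/(-3 + 2*sqrt(2)))
(o(-4, -12) + s(-1))**2 = ((-12 - 8*sqrt(2)) - 3)**2 = (-15 - 8*sqrt(2))**2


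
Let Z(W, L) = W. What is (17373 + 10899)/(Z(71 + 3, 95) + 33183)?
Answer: 28272/33257 ≈ 0.85011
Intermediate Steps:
(17373 + 10899)/(Z(71 + 3, 95) + 33183) = (17373 + 10899)/((71 + 3) + 33183) = 28272/(74 + 33183) = 28272/33257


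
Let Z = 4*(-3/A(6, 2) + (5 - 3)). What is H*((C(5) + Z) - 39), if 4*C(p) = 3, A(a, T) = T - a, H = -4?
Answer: 109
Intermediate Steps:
C(p) = ¾ (C(p) = (¼)*3 = ¾)
Z = 11 (Z = 4*(-3/(2 - 1*6) + (5 - 3)) = 4*(-3/(2 - 6) + 2) = 4*(-3/(-4) + 2) = 4*(-3*(-¼) + 2) = 4*(¾ + 2) = 4*(11/4) = 11)
H*((C(5) + Z) - 39) = -4*((¾ + 11) - 39) = -4*(47/4 - 39) = -4*(-109/4) = 109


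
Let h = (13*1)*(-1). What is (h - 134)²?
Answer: 21609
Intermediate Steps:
h = -13 (h = 13*(-1) = -13)
(h - 134)² = (-13 - 134)² = (-147)² = 21609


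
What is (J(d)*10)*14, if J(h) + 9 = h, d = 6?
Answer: -420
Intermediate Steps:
J(h) = -9 + h
(J(d)*10)*14 = ((-9 + 6)*10)*14 = -3*10*14 = -30*14 = -420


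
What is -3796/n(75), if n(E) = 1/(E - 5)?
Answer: -265720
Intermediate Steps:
n(E) = 1/(-5 + E)
-3796/n(75) = -3796/(1/(-5 + 75)) = -3796/(1/70) = -3796/1/70 = -3796*70 = -265720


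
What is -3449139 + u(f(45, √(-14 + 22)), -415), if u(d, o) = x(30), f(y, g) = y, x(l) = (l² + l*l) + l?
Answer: -3447309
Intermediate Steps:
x(l) = l + 2*l² (x(l) = (l² + l²) + l = 2*l² + l = l + 2*l²)
u(d, o) = 1830 (u(d, o) = 30*(1 + 2*30) = 30*(1 + 60) = 30*61 = 1830)
-3449139 + u(f(45, √(-14 + 22)), -415) = -3449139 + 1830 = -3447309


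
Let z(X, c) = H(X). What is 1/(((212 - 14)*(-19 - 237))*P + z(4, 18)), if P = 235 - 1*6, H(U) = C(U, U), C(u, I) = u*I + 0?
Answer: -1/11607536 ≈ -8.6151e-8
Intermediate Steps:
C(u, I) = I*u (C(u, I) = I*u + 0 = I*u)
H(U) = U² (H(U) = U*U = U²)
P = 229 (P = 235 - 6 = 229)
z(X, c) = X²
1/(((212 - 14)*(-19 - 237))*P + z(4, 18)) = 1/(((212 - 14)*(-19 - 237))*229 + 4²) = 1/((198*(-256))*229 + 16) = 1/(-50688*229 + 16) = 1/(-11607552 + 16) = 1/(-11607536) = -1/11607536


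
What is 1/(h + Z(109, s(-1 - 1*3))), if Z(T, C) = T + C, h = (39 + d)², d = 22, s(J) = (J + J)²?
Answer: 1/3894 ≈ 0.00025681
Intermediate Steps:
s(J) = 4*J² (s(J) = (2*J)² = 4*J²)
h = 3721 (h = (39 + 22)² = 61² = 3721)
Z(T, C) = C + T
1/(h + Z(109, s(-1 - 1*3))) = 1/(3721 + (4*(-1 - 1*3)² + 109)) = 1/(3721 + (4*(-1 - 3)² + 109)) = 1/(3721 + (4*(-4)² + 109)) = 1/(3721 + (4*16 + 109)) = 1/(3721 + (64 + 109)) = 1/(3721 + 173) = 1/3894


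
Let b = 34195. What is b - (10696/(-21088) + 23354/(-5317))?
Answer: 479332522313/14015612 ≈ 34200.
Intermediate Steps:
b - (10696/(-21088) + 23354/(-5317)) = 34195 - (10696/(-21088) + 23354/(-5317)) = 34195 - (10696*(-1/21088) + 23354*(-1/5317)) = 34195 - (-1337/2636 - 23354/5317) = 34195 - 1*(-68669973/14015612) = 34195 + 68669973/14015612 = 479332522313/14015612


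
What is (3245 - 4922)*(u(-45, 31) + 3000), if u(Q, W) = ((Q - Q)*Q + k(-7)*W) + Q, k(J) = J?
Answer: -4591626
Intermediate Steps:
u(Q, W) = Q - 7*W (u(Q, W) = ((Q - Q)*Q - 7*W) + Q = (0*Q - 7*W) + Q = (0 - 7*W) + Q = -7*W + Q = Q - 7*W)
(3245 - 4922)*(u(-45, 31) + 3000) = (3245 - 4922)*((-45 - 7*31) + 3000) = -1677*((-45 - 217) + 3000) = -1677*(-262 + 3000) = -1677*2738 = -4591626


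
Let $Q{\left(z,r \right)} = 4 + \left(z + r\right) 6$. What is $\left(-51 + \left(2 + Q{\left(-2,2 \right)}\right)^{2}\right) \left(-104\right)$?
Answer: $1560$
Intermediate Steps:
$Q{\left(z,r \right)} = 4 + 6 r + 6 z$ ($Q{\left(z,r \right)} = 4 + \left(r + z\right) 6 = 4 + \left(6 r + 6 z\right) = 4 + 6 r + 6 z$)
$\left(-51 + \left(2 + Q{\left(-2,2 \right)}\right)^{2}\right) \left(-104\right) = \left(-51 + \left(2 + \left(4 + 6 \cdot 2 + 6 \left(-2\right)\right)\right)^{2}\right) \left(-104\right) = \left(-51 + \left(2 + \left(4 + 12 - 12\right)\right)^{2}\right) \left(-104\right) = \left(-51 + \left(2 + 4\right)^{2}\right) \left(-104\right) = \left(-51 + 6^{2}\right) \left(-104\right) = \left(-51 + 36\right) \left(-104\right) = \left(-15\right) \left(-104\right) = 1560$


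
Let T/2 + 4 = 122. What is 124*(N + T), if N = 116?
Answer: 43648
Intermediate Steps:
T = 236 (T = -8 + 2*122 = -8 + 244 = 236)
124*(N + T) = 124*(116 + 236) = 124*352 = 43648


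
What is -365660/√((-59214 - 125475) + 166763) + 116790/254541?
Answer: 2290/4991 + 182830*I*√17926/8963 ≈ 0.45883 + 2731.1*I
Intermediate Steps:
-365660/√((-59214 - 125475) + 166763) + 116790/254541 = -365660/√(-184689 + 166763) + 116790*(1/254541) = -365660*(-I*√17926/17926) + 2290/4991 = -(-182830)*I*√17926/8963 + 2290/4991 = 182830*I*√17926/8963 + 2290/4991 = 2290/4991 + 182830*I*√17926/8963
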